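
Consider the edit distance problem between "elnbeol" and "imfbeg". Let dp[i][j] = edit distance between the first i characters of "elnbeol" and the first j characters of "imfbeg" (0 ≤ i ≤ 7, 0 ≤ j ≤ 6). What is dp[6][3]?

6

   ''  i  m  f  b  e  g
''  0  1  2  3  4  5  6
 e  1  1  2  3  4  4  5
 l  2  2  2  3  4  5  5
 n  3  3  3  3  4  5  6
 b  4  4  4  4  3  4  5
 e  5  5  5  5  4  3  4
 o  6  6  6  6  5  4  4
 l  7  7  7  7  6  5  5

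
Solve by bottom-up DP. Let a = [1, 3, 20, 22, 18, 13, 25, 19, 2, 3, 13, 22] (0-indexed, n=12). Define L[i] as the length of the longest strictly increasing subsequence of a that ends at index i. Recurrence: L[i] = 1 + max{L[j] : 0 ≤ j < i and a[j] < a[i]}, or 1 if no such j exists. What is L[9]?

   i    0    1    2    3    4    5    6    7    8    9   10   11
a[i]    1    3   20   22   18   13   25   19    2    3   13   22
L[i]    1    2    3    4    3    3    5    4    2    3    4    5

3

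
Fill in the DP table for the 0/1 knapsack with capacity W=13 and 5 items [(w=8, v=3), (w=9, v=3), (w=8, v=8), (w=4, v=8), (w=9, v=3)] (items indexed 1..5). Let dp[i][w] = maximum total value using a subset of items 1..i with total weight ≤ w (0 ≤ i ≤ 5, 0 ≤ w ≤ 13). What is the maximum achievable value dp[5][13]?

i\w   0   1   2   3   4   5   6   7   8   9  10  11  12  13
  0   0   0   0   0   0   0   0   0   0   0   0   0   0   0
  1   0   0   0   0   0   0   0   0   3   3   3   3   3   3
  2   0   0   0   0   0   0   0   0   3   3   3   3   3   3
  3   0   0   0   0   0   0   0   0   8   8   8   8   8   8
  4   0   0   0   0   8   8   8   8   8   8   8   8  16  16
  5   0   0   0   0   8   8   8   8   8   8   8   8  16  16

16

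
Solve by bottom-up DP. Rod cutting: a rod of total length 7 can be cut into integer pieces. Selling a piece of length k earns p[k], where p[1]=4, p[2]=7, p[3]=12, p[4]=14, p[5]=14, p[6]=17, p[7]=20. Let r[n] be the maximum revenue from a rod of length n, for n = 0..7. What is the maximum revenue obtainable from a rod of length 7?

28

   n    0    1    2    3    4    5    6    7
r[n]    0    4    8   12   16   20   24   28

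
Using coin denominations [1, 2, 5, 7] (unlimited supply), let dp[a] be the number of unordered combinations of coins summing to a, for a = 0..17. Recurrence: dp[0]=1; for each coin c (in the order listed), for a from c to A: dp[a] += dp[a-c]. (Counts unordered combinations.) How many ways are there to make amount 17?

34

after  coin     0     1     2     3     4     5     6     7     8     9    10    11    12    13    14    15    16    17
          1     1     1     1     1     1     1     1     1     1     1     1     1     1     1     1     1     1     1
          2     1     1     2     2     3     3     4     4     5     5     6     6     7     7     8     8     9     9
          5     1     1     2     2     3     4     5     6     7     8    10    11    13    14    16    18    20    22
          7     1     1     2     2     3     4     5     7     8    10    12    14    17    19    23    26    30    34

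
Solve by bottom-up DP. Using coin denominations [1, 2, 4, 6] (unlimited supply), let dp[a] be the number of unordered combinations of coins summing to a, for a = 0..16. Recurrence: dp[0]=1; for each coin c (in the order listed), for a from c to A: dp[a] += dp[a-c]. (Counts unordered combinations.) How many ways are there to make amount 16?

41

after  coin     0     1     2     3     4     5     6     7     8     9    10    11    12    13    14    15    16
          1     1     1     1     1     1     1     1     1     1     1     1     1     1     1     1     1     1
          2     1     1     2     2     3     3     4     4     5     5     6     6     7     7     8     8     9
          4     1     1     2     2     4     4     6     6     9     9    12    12    16    16    20    20    25
          6     1     1     2     2     4     4     7     7    11    11    16    16    23    23    31    31    41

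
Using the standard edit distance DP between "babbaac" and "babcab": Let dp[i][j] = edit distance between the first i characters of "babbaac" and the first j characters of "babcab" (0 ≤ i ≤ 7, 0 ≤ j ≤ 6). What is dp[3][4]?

   ''  b  a  b  c  a  b
''  0  1  2  3  4  5  6
 b  1  0  1  2  3  4  5
 a  2  1  0  1  2  3  4
 b  3  2  1  0  1  2  3
 b  4  3  2  1  1  2  2
 a  5  4  3  2  2  1  2
 a  6  5  4  3  3  2  2
 c  7  6  5  4  3  3  3

1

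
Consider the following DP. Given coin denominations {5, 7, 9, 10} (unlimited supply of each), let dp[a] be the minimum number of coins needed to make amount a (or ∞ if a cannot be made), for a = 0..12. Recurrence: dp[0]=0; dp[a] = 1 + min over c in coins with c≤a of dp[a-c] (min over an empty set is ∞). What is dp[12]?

2

 a  0  1  2  3  4  5  6  7  8  9 10 11 12
dp  0  -  -  -  -  1  -  1  -  1  1  -  2
(- denotes ∞ / unreachable)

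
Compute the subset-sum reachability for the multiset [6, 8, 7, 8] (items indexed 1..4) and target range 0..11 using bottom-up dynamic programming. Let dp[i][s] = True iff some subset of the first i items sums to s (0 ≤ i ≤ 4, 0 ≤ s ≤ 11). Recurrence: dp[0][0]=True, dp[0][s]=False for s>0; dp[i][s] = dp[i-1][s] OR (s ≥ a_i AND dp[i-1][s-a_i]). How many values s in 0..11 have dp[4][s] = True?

i\s   0   1   2   3   4   5   6   7   8   9  10  11
  0   T   F   F   F   F   F   F   F   F   F   F   F
  1   T   F   F   F   F   F   T   F   F   F   F   F
  2   T   F   F   F   F   F   T   F   T   F   F   F
  3   T   F   F   F   F   F   T   T   T   F   F   F
  4   T   F   F   F   F   F   T   T   T   F   F   F

4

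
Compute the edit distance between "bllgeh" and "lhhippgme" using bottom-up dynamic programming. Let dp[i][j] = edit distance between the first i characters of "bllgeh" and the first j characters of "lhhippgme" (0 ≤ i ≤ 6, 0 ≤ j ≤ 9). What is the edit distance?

   ''  l  h  h  i  p  p  g  m  e
''  0  1  2  3  4  5  6  7  8  9
 b  1  1  2  3  4  5  6  7  8  9
 l  2  1  2  3  4  5  6  7  8  9
 l  3  2  2  3  4  5  6  7  8  9
 g  4  3  3  3  4  5  6  6  7  8
 e  5  4  4  4  4  5  6  7  7  7
 h  6  5  4  4  5  5  6  7  8  8

8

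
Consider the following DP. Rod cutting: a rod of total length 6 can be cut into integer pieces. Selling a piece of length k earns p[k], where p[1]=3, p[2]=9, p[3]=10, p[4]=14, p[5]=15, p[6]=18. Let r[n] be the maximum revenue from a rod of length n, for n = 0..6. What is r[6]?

27

   n    0    1    2    3    4    5    6
r[n]    0    3    9   12   18   21   27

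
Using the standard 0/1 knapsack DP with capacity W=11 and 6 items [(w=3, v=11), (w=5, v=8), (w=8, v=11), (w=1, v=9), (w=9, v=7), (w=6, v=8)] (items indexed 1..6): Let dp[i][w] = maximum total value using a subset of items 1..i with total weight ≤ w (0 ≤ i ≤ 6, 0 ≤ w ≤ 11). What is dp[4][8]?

i\w   0   1   2   3   4   5   6   7   8   9  10  11
  0   0   0   0   0   0   0   0   0   0   0   0   0
  1   0   0   0  11  11  11  11  11  11  11  11  11
  2   0   0   0  11  11  11  11  11  19  19  19  19
  3   0   0   0  11  11  11  11  11  19  19  19  22
  4   0   9   9  11  20  20  20  20  20  28  28  28
  5   0   9   9  11  20  20  20  20  20  28  28  28
  6   0   9   9  11  20  20  20  20  20  28  28  28

20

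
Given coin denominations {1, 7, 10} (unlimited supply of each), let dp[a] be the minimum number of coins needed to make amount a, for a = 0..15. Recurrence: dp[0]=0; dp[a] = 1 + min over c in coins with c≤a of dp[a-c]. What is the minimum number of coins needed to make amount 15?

 a  0  1  2  3  4  5  6  7  8  9 10 11 12 13 14 15
dp  0  1  2  3  4  5  6  1  2  3  1  2  3  4  2  3

3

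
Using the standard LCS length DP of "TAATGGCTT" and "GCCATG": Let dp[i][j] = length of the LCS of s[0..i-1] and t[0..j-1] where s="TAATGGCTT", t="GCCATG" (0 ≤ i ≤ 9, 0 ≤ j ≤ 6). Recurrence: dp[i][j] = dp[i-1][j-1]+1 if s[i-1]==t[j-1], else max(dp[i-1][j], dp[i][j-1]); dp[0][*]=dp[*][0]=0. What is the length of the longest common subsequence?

3

   ''  G  C  C  A  T  G
''  0  0  0  0  0  0  0
 T  0  0  0  0  0  1  1
 A  0  0  0  0  1  1  1
 A  0  0  0  0  1  1  1
 T  0  0  0  0  1  2  2
 G  0  1  1  1  1  2  3
 G  0  1  1  1  1  2  3
 C  0  1  2  2  2  2  3
 T  0  1  2  2  2  3  3
 T  0  1  2  2  2  3  3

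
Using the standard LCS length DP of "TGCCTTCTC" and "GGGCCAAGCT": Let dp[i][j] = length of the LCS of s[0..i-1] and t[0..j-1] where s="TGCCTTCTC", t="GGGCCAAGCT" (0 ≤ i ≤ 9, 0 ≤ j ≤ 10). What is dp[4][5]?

   ''  G  G  G  C  C  A  A  G  C  T
''  0  0  0  0  0  0  0  0  0  0  0
 T  0  0  0  0  0  0  0  0  0  0  1
 G  0  1  1  1  1  1  1  1  1  1  1
 C  0  1  1  1  2  2  2  2  2  2  2
 C  0  1  1  1  2  3  3  3  3  3  3
 T  0  1  1  1  2  3  3  3  3  3  4
 T  0  1  1  1  2  3  3  3  3  3  4
 C  0  1  1  1  2  3  3  3  3  4  4
 T  0  1  1  1  2  3  3  3  3  4  5
 C  0  1  1  1  2  3  3  3  3  4  5

3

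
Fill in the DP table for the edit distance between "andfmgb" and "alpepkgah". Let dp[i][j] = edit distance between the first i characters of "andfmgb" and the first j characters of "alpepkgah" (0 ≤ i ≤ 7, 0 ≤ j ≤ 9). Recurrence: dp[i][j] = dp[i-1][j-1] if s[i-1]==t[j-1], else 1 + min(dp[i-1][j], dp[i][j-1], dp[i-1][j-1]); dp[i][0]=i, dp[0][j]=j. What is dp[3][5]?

   ''  a  l  p  e  p  k  g  a  h
''  0  1  2  3  4  5  6  7  8  9
 a  1  0  1  2  3  4  5  6  7  8
 n  2  1  1  2  3  4  5  6  7  8
 d  3  2  2  2  3  4  5  6  7  8
 f  4  3  3  3  3  4  5  6  7  8
 m  5  4  4  4  4  4  5  6  7  8
 g  6  5  5  5  5  5  5  5  6  7
 b  7  6  6  6  6  6  6  6  6  7

4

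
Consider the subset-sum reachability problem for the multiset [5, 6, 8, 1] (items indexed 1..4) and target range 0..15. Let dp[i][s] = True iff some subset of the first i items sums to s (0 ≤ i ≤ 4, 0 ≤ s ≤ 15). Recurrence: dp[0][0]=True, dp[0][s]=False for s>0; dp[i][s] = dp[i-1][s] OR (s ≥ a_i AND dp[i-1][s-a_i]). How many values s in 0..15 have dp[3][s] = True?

i\s   0   1   2   3   4   5   6   7   8   9  10  11  12  13  14  15
  0   T   F   F   F   F   F   F   F   F   F   F   F   F   F   F   F
  1   T   F   F   F   F   T   F   F   F   F   F   F   F   F   F   F
  2   T   F   F   F   F   T   T   F   F   F   F   T   F   F   F   F
  3   T   F   F   F   F   T   T   F   T   F   F   T   F   T   T   F
  4   T   T   F   F   F   T   T   T   T   T   F   T   T   T   T   T

7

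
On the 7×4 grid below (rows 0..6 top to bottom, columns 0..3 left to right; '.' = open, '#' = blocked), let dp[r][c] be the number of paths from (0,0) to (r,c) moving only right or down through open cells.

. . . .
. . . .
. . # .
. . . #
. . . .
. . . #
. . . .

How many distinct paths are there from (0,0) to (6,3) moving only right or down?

r\c   0   1   2   3
  0   1   1   1   1
  1   1   2   3   4
  2   1   3   0   4
  3   1   4   4   0
  4   1   5   9   9
  5   1   6  15   0
  6   1   7  22  22

22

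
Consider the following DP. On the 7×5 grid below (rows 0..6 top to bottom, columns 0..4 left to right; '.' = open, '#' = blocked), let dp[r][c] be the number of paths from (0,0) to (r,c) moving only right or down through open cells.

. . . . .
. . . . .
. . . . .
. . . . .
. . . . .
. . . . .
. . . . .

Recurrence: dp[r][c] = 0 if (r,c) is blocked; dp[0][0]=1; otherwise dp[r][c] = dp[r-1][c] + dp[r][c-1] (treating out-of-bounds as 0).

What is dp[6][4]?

r\c   0   1   2   3   4
  0   1   1   1   1   1
  1   1   2   3   4   5
  2   1   3   6  10  15
  3   1   4  10  20  35
  4   1   5  15  35  70
  5   1   6  21  56 126
  6   1   7  28  84 210

210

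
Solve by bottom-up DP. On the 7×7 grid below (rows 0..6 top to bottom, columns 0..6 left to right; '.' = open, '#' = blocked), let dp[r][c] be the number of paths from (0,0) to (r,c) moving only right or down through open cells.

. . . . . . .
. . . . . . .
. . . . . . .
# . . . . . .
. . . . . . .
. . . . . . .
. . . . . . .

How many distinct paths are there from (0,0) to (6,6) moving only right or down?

r\c   0   1   2   3   4   5   6
  0   1   1   1   1   1   1   1
  1   1   2   3   4   5   6   7
  2   1   3   6  10  15  21  28
  3   0   3   9  19  34  55  83
  4   0   3  12  31  65 120 203
  5   0   3  15  46 111 231 434
  6   0   3  18  64 175 406 840

840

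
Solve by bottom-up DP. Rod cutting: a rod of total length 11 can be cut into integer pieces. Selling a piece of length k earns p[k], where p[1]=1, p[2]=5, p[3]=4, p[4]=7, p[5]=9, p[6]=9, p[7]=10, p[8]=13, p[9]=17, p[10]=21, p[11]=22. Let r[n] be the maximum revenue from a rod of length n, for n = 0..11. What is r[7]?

16

   n    0    1    2    3    4    5    6    7    8    9   10   11
r[n]    0    1    5    6   10   11   15   16   20   21   25   26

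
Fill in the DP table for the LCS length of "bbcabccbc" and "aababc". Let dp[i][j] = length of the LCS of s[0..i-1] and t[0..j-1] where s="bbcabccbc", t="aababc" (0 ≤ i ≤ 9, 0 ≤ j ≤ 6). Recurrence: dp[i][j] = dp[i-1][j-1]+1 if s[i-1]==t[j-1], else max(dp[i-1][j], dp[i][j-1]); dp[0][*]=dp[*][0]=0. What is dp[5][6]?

3

   ''  a  a  b  a  b  c
''  0  0  0  0  0  0  0
 b  0  0  0  1  1  1  1
 b  0  0  0  1  1  2  2
 c  0  0  0  1  1  2  3
 a  0  1  1  1  2  2  3
 b  0  1  1  2  2  3  3
 c  0  1  1  2  2  3  4
 c  0  1  1  2  2  3  4
 b  0  1  1  2  2  3  4
 c  0  1  1  2  2  3  4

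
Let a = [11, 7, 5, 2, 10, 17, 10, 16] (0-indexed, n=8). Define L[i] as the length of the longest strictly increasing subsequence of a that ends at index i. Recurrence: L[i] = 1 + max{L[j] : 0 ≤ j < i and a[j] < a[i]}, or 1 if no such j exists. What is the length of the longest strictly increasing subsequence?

3

   i    0    1    2    3    4    5    6    7
a[i]   11    7    5    2   10   17   10   16
L[i]    1    1    1    1    2    3    2    3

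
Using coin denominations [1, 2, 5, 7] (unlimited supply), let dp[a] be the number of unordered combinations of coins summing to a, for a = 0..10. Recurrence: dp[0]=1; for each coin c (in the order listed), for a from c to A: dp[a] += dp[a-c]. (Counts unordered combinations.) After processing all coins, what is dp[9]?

after  coin     0     1     2     3     4     5     6     7     8     9    10
          1     1     1     1     1     1     1     1     1     1     1     1
          2     1     1     2     2     3     3     4     4     5     5     6
          5     1     1     2     2     3     4     5     6     7     8    10
          7     1     1     2     2     3     4     5     7     8    10    12

10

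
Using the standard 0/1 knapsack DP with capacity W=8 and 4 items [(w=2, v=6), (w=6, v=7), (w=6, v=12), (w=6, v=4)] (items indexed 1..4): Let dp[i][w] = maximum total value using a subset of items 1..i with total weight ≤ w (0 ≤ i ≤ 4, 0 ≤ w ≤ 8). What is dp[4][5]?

i\w   0   1   2   3   4   5   6   7   8
  0   0   0   0   0   0   0   0   0   0
  1   0   0   6   6   6   6   6   6   6
  2   0   0   6   6   6   6   7   7  13
  3   0   0   6   6   6   6  12  12  18
  4   0   0   6   6   6   6  12  12  18

6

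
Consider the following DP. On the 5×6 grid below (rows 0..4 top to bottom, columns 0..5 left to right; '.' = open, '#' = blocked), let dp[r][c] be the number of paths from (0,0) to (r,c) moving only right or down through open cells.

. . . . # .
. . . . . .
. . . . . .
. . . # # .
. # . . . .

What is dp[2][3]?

r\c   0   1   2   3   4   5
  0   1   1   1   1   0   0
  1   1   2   3   4   4   4
  2   1   3   6  10  14  18
  3   1   4  10   0   0  18
  4   1   0  10  10  10  28

10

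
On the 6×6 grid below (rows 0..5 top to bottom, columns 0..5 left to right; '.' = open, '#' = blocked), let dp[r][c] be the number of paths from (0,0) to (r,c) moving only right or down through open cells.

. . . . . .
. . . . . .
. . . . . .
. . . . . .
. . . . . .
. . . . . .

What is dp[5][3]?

r\c   0   1   2   3   4   5
  0   1   1   1   1   1   1
  1   1   2   3   4   5   6
  2   1   3   6  10  15  21
  3   1   4  10  20  35  56
  4   1   5  15  35  70 126
  5   1   6  21  56 126 252

56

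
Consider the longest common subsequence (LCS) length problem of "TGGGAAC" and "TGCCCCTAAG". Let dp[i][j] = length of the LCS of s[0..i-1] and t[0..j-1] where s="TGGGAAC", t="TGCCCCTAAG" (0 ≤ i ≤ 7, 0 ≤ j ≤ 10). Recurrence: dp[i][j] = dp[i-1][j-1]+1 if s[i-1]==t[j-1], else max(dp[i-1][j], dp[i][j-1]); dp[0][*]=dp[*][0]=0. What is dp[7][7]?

   ''  T  G  C  C  C  C  T  A  A  G
''  0  0  0  0  0  0  0  0  0  0  0
 T  0  1  1  1  1  1  1  1  1  1  1
 G  0  1  2  2  2  2  2  2  2  2  2
 G  0  1  2  2  2  2  2  2  2  2  3
 G  0  1  2  2  2  2  2  2  2  2  3
 A  0  1  2  2  2  2  2  2  3  3  3
 A  0  1  2  2  2  2  2  2  3  4  4
 C  0  1  2  3  3  3  3  3  3  4  4

3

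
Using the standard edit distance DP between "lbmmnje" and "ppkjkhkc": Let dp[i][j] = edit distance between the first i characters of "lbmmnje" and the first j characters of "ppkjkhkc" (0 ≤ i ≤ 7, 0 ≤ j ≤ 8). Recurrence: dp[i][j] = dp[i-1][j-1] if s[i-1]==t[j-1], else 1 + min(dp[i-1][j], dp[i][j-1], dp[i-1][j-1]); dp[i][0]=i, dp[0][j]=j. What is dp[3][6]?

6

   ''  p  p  k  j  k  h  k  c
''  0  1  2  3  4  5  6  7  8
 l  1  1  2  3  4  5  6  7  8
 b  2  2  2  3  4  5  6  7  8
 m  3  3  3  3  4  5  6  7  8
 m  4  4  4  4  4  5  6  7  8
 n  5  5  5  5  5  5  6  7  8
 j  6  6  6  6  5  6  6  7  8
 e  7  7  7  7  6  6  7  7  8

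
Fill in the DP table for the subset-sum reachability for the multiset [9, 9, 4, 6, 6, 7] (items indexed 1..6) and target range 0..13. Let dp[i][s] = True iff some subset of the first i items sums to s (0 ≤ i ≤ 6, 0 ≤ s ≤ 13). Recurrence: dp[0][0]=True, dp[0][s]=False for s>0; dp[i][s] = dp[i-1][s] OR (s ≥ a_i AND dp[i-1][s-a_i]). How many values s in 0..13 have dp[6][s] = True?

i\s   0   1   2   3   4   5   6   7   8   9  10  11  12  13
  0   T   F   F   F   F   F   F   F   F   F   F   F   F   F
  1   T   F   F   F   F   F   F   F   F   T   F   F   F   F
  2   T   F   F   F   F   F   F   F   F   T   F   F   F   F
  3   T   F   F   F   T   F   F   F   F   T   F   F   F   T
  4   T   F   F   F   T   F   T   F   F   T   T   F   F   T
  5   T   F   F   F   T   F   T   F   F   T   T   F   T   T
  6   T   F   F   F   T   F   T   T   F   T   T   T   T   T

9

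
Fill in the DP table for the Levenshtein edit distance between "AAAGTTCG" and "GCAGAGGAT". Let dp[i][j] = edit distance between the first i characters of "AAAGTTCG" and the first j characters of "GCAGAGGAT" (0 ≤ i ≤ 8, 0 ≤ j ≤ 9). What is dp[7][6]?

   ''  G  C  A  G  A  G  G  A  T
''  0  1  2  3  4  5  6  7  8  9
 A  1  1  2  2  3  4  5  6  7  8
 A  2  2  2  2  3  3  4  5  6  7
 A  3  3  3  2  3  3  4  5  5  6
 G  4  3  4  3  2  3  3  4  5  6
 T  5  4  4  4  3  3  4  4  5  5
 T  6  5  5  5  4  4  4  5  5  5
 C  7  6  5  6  5  5  5  5  6  6
 G  8  7  6  6  6  6  5  5  6  7

5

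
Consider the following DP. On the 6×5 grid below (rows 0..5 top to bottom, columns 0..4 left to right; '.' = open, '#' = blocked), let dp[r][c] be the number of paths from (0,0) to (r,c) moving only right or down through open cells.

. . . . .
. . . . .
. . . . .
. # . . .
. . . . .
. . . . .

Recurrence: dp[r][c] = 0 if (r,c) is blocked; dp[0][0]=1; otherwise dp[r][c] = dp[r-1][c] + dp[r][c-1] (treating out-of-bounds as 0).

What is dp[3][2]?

6

r\c   0   1   2   3   4
  0   1   1   1   1   1
  1   1   2   3   4   5
  2   1   3   6  10  15
  3   1   0   6  16  31
  4   1   1   7  23  54
  5   1   2   9  32  86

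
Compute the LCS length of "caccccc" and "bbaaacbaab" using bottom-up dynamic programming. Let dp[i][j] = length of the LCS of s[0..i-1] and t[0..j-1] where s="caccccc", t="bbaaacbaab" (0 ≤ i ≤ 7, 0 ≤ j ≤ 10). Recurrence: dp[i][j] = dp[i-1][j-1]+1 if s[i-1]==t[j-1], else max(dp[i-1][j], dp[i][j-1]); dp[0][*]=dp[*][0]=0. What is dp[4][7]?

2

   ''  b  b  a  a  a  c  b  a  a  b
''  0  0  0  0  0  0  0  0  0  0  0
 c  0  0  0  0  0  0  1  1  1  1  1
 a  0  0  0  1  1  1  1  1  2  2  2
 c  0  0  0  1  1  1  2  2  2  2  2
 c  0  0  0  1  1  1  2  2  2  2  2
 c  0  0  0  1  1  1  2  2  2  2  2
 c  0  0  0  1  1  1  2  2  2  2  2
 c  0  0  0  1  1  1  2  2  2  2  2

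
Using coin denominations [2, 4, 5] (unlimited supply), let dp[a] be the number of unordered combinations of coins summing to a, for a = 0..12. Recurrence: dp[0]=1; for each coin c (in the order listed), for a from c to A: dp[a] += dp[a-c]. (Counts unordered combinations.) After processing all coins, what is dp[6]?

2

after  coin     0     1     2     3     4     5     6     7     8     9    10    11    12
          2     1     0     1     0     1     0     1     0     1     0     1     0     1
          4     1     0     1     0     2     0     2     0     3     0     3     0     4
          5     1     0     1     0     2     1     2     1     3     2     4     2     5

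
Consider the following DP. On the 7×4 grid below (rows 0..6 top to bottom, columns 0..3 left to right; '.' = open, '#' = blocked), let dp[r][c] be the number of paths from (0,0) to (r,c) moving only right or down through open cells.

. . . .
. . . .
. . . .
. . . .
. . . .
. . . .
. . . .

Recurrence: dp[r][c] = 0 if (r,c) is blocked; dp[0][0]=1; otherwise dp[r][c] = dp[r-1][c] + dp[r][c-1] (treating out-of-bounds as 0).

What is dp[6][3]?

r\c   0   1   2   3
  0   1   1   1   1
  1   1   2   3   4
  2   1   3   6  10
  3   1   4  10  20
  4   1   5  15  35
  5   1   6  21  56
  6   1   7  28  84

84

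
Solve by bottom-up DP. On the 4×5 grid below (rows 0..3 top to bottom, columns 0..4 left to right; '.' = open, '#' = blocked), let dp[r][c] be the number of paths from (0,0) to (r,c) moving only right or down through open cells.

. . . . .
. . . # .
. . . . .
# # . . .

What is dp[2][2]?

6

r\c   0   1   2   3   4
  0   1   1   1   1   1
  1   1   2   3   0   1
  2   1   3   6   6   7
  3   0   0   6  12  19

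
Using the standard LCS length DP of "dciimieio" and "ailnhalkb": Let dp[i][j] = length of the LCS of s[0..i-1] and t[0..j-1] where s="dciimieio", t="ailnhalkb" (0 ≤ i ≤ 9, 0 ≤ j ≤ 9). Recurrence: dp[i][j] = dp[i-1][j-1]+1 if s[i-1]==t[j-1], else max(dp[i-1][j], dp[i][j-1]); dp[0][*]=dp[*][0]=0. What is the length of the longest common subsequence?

   ''  a  i  l  n  h  a  l  k  b
''  0  0  0  0  0  0  0  0  0  0
 d  0  0  0  0  0  0  0  0  0  0
 c  0  0  0  0  0  0  0  0  0  0
 i  0  0  1  1  1  1  1  1  1  1
 i  0  0  1  1  1  1  1  1  1  1
 m  0  0  1  1  1  1  1  1  1  1
 i  0  0  1  1  1  1  1  1  1  1
 e  0  0  1  1  1  1  1  1  1  1
 i  0  0  1  1  1  1  1  1  1  1
 o  0  0  1  1  1  1  1  1  1  1

1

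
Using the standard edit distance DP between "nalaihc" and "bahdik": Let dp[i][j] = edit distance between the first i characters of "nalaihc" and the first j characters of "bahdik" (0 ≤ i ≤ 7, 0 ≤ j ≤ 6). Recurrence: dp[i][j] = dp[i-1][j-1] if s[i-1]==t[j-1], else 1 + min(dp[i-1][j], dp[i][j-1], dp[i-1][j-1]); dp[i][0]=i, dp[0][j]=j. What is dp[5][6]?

4

   ''  b  a  h  d  i  k
''  0  1  2  3  4  5  6
 n  1  1  2  3  4  5  6
 a  2  2  1  2  3  4  5
 l  3  3  2  2  3  4  5
 a  4  4  3  3  3  4  5
 i  5  5  4  4  4  3  4
 h  6  6  5  4  5  4  4
 c  7  7  6  5  5  5  5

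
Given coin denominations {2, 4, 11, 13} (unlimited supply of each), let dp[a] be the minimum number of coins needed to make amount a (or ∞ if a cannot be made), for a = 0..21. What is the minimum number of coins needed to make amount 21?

3

 a  0  1  2  3  4  5  6  7  8  9 10 11 12 13 14 15 16 17 18 19 20 21
dp  0  -  1  -  1  -  2  -  2  -  3  1  3  1  4  2  4  2  5  3  5  3
(- denotes ∞ / unreachable)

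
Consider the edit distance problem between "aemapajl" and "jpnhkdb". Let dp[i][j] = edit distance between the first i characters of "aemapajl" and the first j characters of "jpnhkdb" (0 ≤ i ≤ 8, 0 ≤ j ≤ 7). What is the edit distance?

8

   ''  j  p  n  h  k  d  b
''  0  1  2  3  4  5  6  7
 a  1  1  2  3  4  5  6  7
 e  2  2  2  3  4  5  6  7
 m  3  3  3  3  4  5  6  7
 a  4  4  4  4  4  5  6  7
 p  5  5  4  5  5  5  6  7
 a  6  6  5  5  6  6  6  7
 j  7  6  6  6  6  7  7  7
 l  8  7  7  7  7  7  8  8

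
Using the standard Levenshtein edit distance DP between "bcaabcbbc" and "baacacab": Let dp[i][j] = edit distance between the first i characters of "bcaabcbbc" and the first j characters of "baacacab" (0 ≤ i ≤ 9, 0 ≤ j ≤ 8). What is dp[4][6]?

3

   ''  b  a  a  c  a  c  a  b
''  0  1  2  3  4  5  6  7  8
 b  1  0  1  2  3  4  5  6  7
 c  2  1  1  2  2  3  4  5  6
 a  3  2  1  1  2  2  3  4  5
 a  4  3  2  1  2  2  3  3  4
 b  5  4  3  2  2  3  3  4  3
 c  6  5  4  3  2  3  3  4  4
 b  7  6  5  4  3  3  4  4  4
 b  8  7  6  5  4  4  4  5  4
 c  9  8  7  6  5  5  4  5  5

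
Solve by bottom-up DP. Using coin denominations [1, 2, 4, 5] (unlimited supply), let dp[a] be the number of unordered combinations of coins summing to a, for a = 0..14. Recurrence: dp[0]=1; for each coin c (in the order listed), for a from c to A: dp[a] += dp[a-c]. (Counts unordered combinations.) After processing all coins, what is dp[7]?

8

after  coin     0     1     2     3     4     5     6     7     8     9    10    11    12    13    14
          1     1     1     1     1     1     1     1     1     1     1     1     1     1     1     1
          2     1     1     2     2     3     3     4     4     5     5     6     6     7     7     8
          4     1     1     2     2     4     4     6     6     9     9    12    12    16    16    20
          5     1     1     2     2     4     5     7     8    11    13    17    19    24    27    33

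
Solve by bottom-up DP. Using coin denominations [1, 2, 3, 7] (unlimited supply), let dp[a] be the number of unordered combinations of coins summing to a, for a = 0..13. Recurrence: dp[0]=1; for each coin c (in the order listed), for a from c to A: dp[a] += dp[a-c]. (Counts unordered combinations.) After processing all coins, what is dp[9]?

14

after  coin     0     1     2     3     4     5     6     7     8     9    10    11    12    13
          1     1     1     1     1     1     1     1     1     1     1     1     1     1     1
          2     1     1     2     2     3     3     4     4     5     5     6     6     7     7
          3     1     1     2     3     4     5     7     8    10    12    14    16    19    21
          7     1     1     2     3     4     5     7     9    11    14    17    20    24    28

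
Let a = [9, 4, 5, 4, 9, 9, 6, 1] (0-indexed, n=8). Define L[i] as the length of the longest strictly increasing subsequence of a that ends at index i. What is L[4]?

   i    0    1    2    3    4    5    6    7
a[i]    9    4    5    4    9    9    6    1
L[i]    1    1    2    1    3    3    3    1

3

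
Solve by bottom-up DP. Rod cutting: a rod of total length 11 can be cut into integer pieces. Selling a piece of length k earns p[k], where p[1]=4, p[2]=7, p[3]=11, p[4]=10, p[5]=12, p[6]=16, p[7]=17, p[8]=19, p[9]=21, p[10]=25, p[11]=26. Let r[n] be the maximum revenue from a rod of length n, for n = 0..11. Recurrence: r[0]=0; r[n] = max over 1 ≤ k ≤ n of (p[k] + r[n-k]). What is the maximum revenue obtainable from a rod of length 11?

   n    0    1    2    3    4    5    6    7    8    9   10   11
r[n]    0    4    8   12   16   20   24   28   32   36   40   44

44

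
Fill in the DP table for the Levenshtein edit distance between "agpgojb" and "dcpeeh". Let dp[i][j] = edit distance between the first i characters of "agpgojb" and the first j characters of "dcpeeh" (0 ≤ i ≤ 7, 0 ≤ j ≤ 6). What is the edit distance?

6

   ''  d  c  p  e  e  h
''  0  1  2  3  4  5  6
 a  1  1  2  3  4  5  6
 g  2  2  2  3  4  5  6
 p  3  3  3  2  3  4  5
 g  4  4  4  3  3  4  5
 o  5  5  5  4  4  4  5
 j  6  6  6  5  5  5  5
 b  7  7  7  6  6  6  6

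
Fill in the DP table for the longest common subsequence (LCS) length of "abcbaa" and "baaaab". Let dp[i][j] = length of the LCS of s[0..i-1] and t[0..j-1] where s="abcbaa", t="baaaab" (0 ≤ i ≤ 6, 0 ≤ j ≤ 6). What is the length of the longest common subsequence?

3

   ''  b  a  a  a  a  b
''  0  0  0  0  0  0  0
 a  0  0  1  1  1  1  1
 b  0  1  1  1  1  1  2
 c  0  1  1  1  1  1  2
 b  0  1  1  1  1  1  2
 a  0  1  2  2  2  2  2
 a  0  1  2  3  3  3  3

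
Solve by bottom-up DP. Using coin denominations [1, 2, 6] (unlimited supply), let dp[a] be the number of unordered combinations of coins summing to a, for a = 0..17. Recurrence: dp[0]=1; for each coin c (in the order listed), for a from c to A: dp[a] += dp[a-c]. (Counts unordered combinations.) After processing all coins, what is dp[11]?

after  coin     0     1     2     3     4     5     6     7     8     9    10    11    12    13    14    15    16    17
          1     1     1     1     1     1     1     1     1     1     1     1     1     1     1     1     1     1     1
          2     1     1     2     2     3     3     4     4     5     5     6     6     7     7     8     8     9     9
          6     1     1     2     2     3     3     5     5     7     7     9     9    12    12    15    15    18    18

9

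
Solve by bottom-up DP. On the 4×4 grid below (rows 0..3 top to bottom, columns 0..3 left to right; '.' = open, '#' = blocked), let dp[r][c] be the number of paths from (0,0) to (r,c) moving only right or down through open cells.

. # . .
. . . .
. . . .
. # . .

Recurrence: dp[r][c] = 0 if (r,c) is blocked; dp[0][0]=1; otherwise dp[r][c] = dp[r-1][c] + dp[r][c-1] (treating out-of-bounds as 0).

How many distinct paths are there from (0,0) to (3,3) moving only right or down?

r\c   0   1   2   3
  0   1   0   0   0
  1   1   1   1   1
  2   1   2   3   4
  3   1   0   3   7

7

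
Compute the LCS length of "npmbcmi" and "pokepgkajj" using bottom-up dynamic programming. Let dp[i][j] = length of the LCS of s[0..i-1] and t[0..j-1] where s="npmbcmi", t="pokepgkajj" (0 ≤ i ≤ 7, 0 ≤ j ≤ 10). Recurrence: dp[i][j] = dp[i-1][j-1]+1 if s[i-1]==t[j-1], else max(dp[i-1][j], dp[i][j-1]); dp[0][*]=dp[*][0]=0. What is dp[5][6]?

   ''  p  o  k  e  p  g  k  a  j  j
''  0  0  0  0  0  0  0  0  0  0  0
 n  0  0  0  0  0  0  0  0  0  0  0
 p  0  1  1  1  1  1  1  1  1  1  1
 m  0  1  1  1  1  1  1  1  1  1  1
 b  0  1  1  1  1  1  1  1  1  1  1
 c  0  1  1  1  1  1  1  1  1  1  1
 m  0  1  1  1  1  1  1  1  1  1  1
 i  0  1  1  1  1  1  1  1  1  1  1

1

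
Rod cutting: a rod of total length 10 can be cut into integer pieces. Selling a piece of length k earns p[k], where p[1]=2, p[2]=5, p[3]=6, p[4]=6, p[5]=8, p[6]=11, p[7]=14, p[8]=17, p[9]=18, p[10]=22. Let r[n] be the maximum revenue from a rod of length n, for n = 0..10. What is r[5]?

12

   n    0    1    2    3    4    5    6    7    8    9   10
r[n]    0    2    5    7   10   12   15   17   20   22   25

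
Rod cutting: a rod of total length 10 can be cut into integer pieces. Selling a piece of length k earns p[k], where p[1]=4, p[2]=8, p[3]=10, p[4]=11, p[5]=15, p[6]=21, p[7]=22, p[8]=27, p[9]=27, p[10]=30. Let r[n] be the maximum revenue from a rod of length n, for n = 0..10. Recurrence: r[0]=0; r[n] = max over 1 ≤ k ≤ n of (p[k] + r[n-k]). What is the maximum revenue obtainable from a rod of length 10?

40

   n    0    1    2    3    4    5    6    7    8    9   10
r[n]    0    4    8   12   16   20   24   28   32   36   40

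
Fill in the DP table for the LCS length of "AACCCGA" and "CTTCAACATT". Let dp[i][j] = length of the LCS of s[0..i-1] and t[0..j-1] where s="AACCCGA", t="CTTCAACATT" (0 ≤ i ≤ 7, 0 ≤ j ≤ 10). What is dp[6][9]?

3

   ''  C  T  T  C  A  A  C  A  T  T
''  0  0  0  0  0  0  0  0  0  0  0
 A  0  0  0  0  0  1  1  1  1  1  1
 A  0  0  0  0  0  1  2  2  2  2  2
 C  0  1  1  1  1  1  2  3  3  3  3
 C  0  1  1  1  2  2  2  3  3  3  3
 C  0  1  1  1  2  2  2  3  3  3  3
 G  0  1  1  1  2  2  2  3  3  3  3
 A  0  1  1  1  2  3  3  3  4  4  4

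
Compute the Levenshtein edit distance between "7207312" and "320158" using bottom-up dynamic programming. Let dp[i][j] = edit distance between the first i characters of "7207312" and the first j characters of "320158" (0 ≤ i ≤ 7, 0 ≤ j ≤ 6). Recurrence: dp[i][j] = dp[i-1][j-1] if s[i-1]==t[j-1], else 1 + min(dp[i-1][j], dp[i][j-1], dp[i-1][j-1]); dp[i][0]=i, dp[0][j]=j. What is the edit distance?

5

   ''  3  2  0  1  5  8
''  0  1  2  3  4  5  6
 7  1  1  2  3  4  5  6
 2  2  2  1  2  3  4  5
 0  3  3  2  1  2  3  4
 7  4  4  3  2  2  3  4
 3  5  4  4  3  3  3  4
 1  6  5  5  4  3  4  4
 2  7  6  5  5  4  4  5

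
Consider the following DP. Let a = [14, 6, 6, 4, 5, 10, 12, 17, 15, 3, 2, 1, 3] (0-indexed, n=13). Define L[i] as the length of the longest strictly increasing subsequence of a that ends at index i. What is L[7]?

5

   i    0    1    2    3    4    5    6    7    8    9   10   11   12
a[i]   14    6    6    4    5   10   12   17   15    3    2    1    3
L[i]    1    1    1    1    2    3    4    5    5    1    1    1    2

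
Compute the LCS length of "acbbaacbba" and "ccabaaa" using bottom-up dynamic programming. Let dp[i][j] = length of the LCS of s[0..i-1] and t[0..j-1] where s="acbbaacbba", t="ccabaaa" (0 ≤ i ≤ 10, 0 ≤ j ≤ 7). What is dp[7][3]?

   ''  c  c  a  b  a  a  a
''  0  0  0  0  0  0  0  0
 a  0  0  0  1  1  1  1  1
 c  0  1  1  1  1  1  1  1
 b  0  1  1  1  2  2  2  2
 b  0  1  1  1  2  2  2  2
 a  0  1  1  2  2  3  3  3
 a  0  1  1  2  2  3  4  4
 c  0  1  2  2  2  3  4  4
 b  0  1  2  2  3  3  4  4
 b  0  1  2  2  3  3  4  4
 a  0  1  2  3  3  4  4  5

2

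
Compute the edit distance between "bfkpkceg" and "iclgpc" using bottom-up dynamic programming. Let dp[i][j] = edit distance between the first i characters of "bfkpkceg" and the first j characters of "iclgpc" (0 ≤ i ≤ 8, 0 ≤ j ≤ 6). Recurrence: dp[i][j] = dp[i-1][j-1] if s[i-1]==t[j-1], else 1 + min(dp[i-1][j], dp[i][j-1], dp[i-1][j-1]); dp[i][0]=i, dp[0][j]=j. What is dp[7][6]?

   ''  i  c  l  g  p  c
''  0  1  2  3  4  5  6
 b  1  1  2  3  4  5  6
 f  2  2  2  3  4  5  6
 k  3  3  3  3  4  5  6
 p  4  4  4  4  4  4  5
 k  5  5  5  5  5  5  5
 c  6  6  5  6  6  6  5
 e  7  7  6  6  7  7  6
 g  8  8  7  7  6  7  7

6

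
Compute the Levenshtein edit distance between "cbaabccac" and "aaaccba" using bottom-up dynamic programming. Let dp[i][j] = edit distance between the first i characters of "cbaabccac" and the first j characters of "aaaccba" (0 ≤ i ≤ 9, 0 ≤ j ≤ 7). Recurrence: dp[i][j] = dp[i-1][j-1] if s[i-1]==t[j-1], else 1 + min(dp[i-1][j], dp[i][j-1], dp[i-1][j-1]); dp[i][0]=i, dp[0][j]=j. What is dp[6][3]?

   ''  a  a  a  c  c  b  a
''  0  1  2  3  4  5  6  7
 c  1  1  2  3  3  4  5  6
 b  2  2  2  3  4  4  4  5
 a  3  2  2  2  3  4  5  4
 a  4  3  2  2  3  4  5  5
 b  5  4  3  3  3  4  4  5
 c  6  5  4  4  3  3  4  5
 c  7  6  5  5  4  3  4  5
 a  8  7  6  5  5  4  4  4
 c  9  8  7  6  5  5  5  5

4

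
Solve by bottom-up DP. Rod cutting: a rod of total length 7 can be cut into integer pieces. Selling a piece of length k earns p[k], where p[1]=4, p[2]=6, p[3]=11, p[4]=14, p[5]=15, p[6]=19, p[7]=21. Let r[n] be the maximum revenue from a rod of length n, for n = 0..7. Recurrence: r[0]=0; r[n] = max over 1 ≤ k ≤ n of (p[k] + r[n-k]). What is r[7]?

28

   n    0    1    2    3    4    5    6    7
r[n]    0    4    8   12   16   20   24   28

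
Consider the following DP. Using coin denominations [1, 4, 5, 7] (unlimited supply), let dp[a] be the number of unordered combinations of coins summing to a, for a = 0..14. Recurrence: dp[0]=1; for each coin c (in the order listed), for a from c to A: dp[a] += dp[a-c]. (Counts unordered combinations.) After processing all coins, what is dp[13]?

11

after  coin     0     1     2     3     4     5     6     7     8     9    10    11    12    13    14
          1     1     1     1     1     1     1     1     1     1     1     1     1     1     1     1
          4     1     1     1     1     2     2     2     2     3     3     3     3     4     4     4
          5     1     1     1     1     2     3     3     3     4     5     6     6     7     8     9
          7     1     1     1     1     2     3     3     4     5     6     7     8    10    11    13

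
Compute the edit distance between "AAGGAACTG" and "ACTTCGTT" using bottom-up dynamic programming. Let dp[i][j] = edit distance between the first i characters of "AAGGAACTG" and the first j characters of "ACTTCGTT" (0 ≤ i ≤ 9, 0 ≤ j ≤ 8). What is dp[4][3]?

3

   ''  A  C  T  T  C  G  T  T
''  0  1  2  3  4  5  6  7  8
 A  1  0  1  2  3  4  5  6  7
 A  2  1  1  2  3  4  5  6  7
 G  3  2  2  2  3  4  4  5  6
 G  4  3  3  3  3  4  4  5  6
 A  5  4  4  4  4  4  5  5  6
 A  6  5  5  5  5  5  5  6  6
 C  7  6  5  6  6  5  6  6  7
 T  8  7  6  5  6  6  6  6  6
 G  9  8  7  6  6  7  6  7  7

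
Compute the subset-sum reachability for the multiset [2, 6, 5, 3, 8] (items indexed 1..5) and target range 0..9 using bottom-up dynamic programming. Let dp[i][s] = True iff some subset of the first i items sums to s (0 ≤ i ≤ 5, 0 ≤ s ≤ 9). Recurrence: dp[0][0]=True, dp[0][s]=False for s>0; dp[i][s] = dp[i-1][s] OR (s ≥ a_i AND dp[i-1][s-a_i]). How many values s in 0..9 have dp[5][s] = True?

8

i\s   0   1   2   3   4   5   6   7   8   9
  0   T   F   F   F   F   F   F   F   F   F
  1   T   F   T   F   F   F   F   F   F   F
  2   T   F   T   F   F   F   T   F   T   F
  3   T   F   T   F   F   T   T   T   T   F
  4   T   F   T   T   F   T   T   T   T   T
  5   T   F   T   T   F   T   T   T   T   T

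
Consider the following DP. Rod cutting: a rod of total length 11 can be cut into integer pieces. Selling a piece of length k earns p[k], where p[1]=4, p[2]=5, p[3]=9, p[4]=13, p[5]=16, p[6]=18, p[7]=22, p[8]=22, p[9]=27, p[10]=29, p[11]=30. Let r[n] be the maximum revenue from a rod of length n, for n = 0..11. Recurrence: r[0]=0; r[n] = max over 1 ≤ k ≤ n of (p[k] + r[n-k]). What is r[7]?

28

   n    0    1    2    3    4    5    6    7    8    9   10   11
r[n]    0    4    8   12   16   20   24   28   32   36   40   44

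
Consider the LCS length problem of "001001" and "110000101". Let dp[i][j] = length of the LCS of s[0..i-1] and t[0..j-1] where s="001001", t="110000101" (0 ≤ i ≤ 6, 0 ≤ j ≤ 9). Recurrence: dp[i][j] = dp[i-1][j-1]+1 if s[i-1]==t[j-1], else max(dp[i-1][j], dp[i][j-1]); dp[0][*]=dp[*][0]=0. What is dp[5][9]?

   ''  1  1  0  0  0  0  1  0  1
''  0  0  0  0  0  0  0  0  0  0
 0  0  0  0  1  1  1  1  1  1  1
 0  0  0  0  1  2  2  2  2  2  2
 1  0  1  1  1  2  2  2  3  3  3
 0  0  1  1  2  2  3  3  3  4  4
 0  0  1  1  2  3  3  4  4  4  4
 1  0  1  2  2  3  3  4  5  5  5

4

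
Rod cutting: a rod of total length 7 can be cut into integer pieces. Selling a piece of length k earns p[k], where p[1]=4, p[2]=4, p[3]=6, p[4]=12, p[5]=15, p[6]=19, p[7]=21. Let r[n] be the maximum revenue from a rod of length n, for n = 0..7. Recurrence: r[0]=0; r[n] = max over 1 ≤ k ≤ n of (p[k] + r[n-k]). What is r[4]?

   n    0    1    2    3    4    5    6    7
r[n]    0    4    8   12   16   20   24   28

16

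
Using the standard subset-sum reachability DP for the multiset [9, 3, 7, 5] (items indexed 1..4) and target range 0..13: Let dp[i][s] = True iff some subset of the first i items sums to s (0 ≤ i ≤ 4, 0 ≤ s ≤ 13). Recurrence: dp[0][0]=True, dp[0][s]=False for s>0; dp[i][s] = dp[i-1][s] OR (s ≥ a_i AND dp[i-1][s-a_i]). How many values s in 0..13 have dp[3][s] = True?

i\s   0   1   2   3   4   5   6   7   8   9  10  11  12  13
  0   T   F   F   F   F   F   F   F   F   F   F   F   F   F
  1   T   F   F   F   F   F   F   F   F   T   F   F   F   F
  2   T   F   F   T   F   F   F   F   F   T   F   F   T   F
  3   T   F   F   T   F   F   F   T   F   T   T   F   T   F
  4   T   F   F   T   F   T   F   T   T   T   T   F   T   F

6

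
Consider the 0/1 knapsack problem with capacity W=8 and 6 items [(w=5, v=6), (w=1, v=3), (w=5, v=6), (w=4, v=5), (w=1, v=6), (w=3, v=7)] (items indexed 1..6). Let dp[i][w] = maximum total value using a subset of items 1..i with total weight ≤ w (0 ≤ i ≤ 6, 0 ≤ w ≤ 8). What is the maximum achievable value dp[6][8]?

i\w   0   1   2   3   4   5   6   7   8
  0   0   0   0   0   0   0   0   0   0
  1   0   0   0   0   0   6   6   6   6
  2   0   3   3   3   3   6   9   9   9
  3   0   3   3   3   3   6   9   9   9
  4   0   3   3   3   5   8   9   9   9
  5   0   6   9   9   9  11  14  15  15
  6   0   6   9   9  13  16  16  16  18

18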